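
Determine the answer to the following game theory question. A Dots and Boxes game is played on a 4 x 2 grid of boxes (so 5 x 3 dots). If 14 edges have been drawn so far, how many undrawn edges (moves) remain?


Grid: 4 x 2 boxes, i.e. 5 rows and 3 columns of dots.
Horizontal edges: (rows + 1) * cols = 5 * 2 = 10
Vertical edges: rows * (cols + 1) = 4 * 3 = 12
Total edges: 10 + 12 = 22
Edges drawn: 14
Remaining: 22 - 14 = 8

8


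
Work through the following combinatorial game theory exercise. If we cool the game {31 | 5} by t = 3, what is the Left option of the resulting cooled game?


Original game: {31 | 5} (a switch {a | b} with a > b).
Cooling by t (for t below the temperature (a - b)/2 = 13) taxes each move by t: {a | b} cooled by t is {a - t | b + t}.
Cooling amount: t = 3
Cooled Left option: 31 - 3 = 28
Cooled Right option: 5 + 3 = 8
Cooled game: {28 | 8}
Left option = 28

28


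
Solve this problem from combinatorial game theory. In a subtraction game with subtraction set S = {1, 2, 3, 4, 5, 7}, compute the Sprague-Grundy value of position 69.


The subtraction set is S = {1, 2, 3, 4, 5, 7}.
G(k) = mex{ G(k - s) : s in S, s <= k }. We compute iteratively: G(0) = 0.
G(1) = mex({0}) = 1
G(2) = mex({0, 1}) = 2
G(3) = mex({0, 1, 2}) = 3
G(4) = mex({0, 1, 2, 3}) = 4
G(5) = mex({0, 1, 2, 3, 4}) = 5
G(6) = mex({1, 2, 3, 4, 5}) = 0
G(7) = mex({0, 2, 3, 4, 5}) = 1
G(8) = mex({0, 1, 3, 4, 5}) = 2
G(9) = mex({0, 1, 2, 4, 5}) = 3
G(10) = mex({0, 1, 2, 3, 5}) = 4
G(11) = mex({0, 1, 2, 3, 4}) = 5
G(12) = mex({1, 2, 3, 4, 5}) = 0
Observe that G(6)..G(12) = 0, 1, 2, 3, 4, 5, 0 repeats G(0)..G(6) = 0, 1, 2, 3, 4, 5, 0.
For k >= max(S) = 7, G(k) is determined by the previous 7 values G(k-7)..G(k-1); a window of 7 consecutive values has recurred shifted by 6, so by induction G(k + 6) = G(k) for all k >= 0: the sequence is periodic from the start with period 6.
One period: G(0..5) = 0, 1, 2, 3, 4, 5.
69 mod 6 = 3, so G(69) = G(3) = 3.

3


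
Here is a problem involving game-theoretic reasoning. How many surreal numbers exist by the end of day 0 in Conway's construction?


Day 0: {|} = 0 is born. Count = 1.
Day n: the number of surreal numbers born by day n is 2^(n+1) - 1.
By day 0: 2^1 - 1 = 1
By day 0: 1 surreal numbers.

1


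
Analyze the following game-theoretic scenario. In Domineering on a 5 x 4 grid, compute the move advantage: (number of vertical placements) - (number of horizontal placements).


Board is 5 x 4 (rows x cols).
Left (vertical) placements: (rows-1) * cols = 4 * 4 = 16
Right (horizontal) placements: rows * (cols-1) = 5 * 3 = 15
Advantage = Left - Right = 16 - 15 = 1

1


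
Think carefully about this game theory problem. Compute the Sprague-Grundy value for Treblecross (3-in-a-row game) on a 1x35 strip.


Treblecross: place X on empty cells; 3-in-a-row wins.
Playing within two cells of an existing X lets the opponent win at once, so sensible play treats the cells i-2..i+2 around each X as dead. The player left with no safe cell loses, so this is a normal-play take-away game on strips of safe cells.
Placing X at cell i (0-indexed) of a strip of k safe cells leaves independent strips of sizes max(0, i-2) and max(0, k-i-3). Hence G(k) = mex{ G(max(0,i-2)) XOR G(max(0,k-i-3)) : 0 <= i < k }, with G(0) = 0.
G(1): splits (0,0):0^0=0 -> mex({0}) = 1
G(2): splits (0,0):0^0=0 -> mex({0}) = 1
G(3): splits (0,0):0^0=0 -> mex({0}) = 1
G(4): splits (0,1):0^1=1 (0,0):0^0=0 -> mex({0, 1}) = 2
G(5): splits (0,2):0^1=1 (0,1):0^1=1 (0,0):0^0=0 -> mex({0, 1}) = 2
G(6) = mex({1}) = 0
G(7) = mex({0, 1, 2}) = 3
G(8) = mex({0, 1, 2}) = 3
G(9) = mex({0, 2}) = 1
G(10) = mex({0, 2, 3}) = 1
G(11) = mex({0, 3}) = 1
G(12) = mex({1, 3}) = 0
G(13) = mex({0, 1, 2, 3}) = 4
G(14) = mex({0, 1, 2}) = 3
G(15) = mex({0, 1, 2}) = 3
G(16) = mex({0, 1, 2, 4}) = 3
G(17) = mex({0, 1, 3, 4}) = 2
G(18) = mex({0, 1, 3, 4}) = 2
G(19) = mex({0, 1, 3, 5}) = 2
G(20) = mex({0, 1, 2, 3, 5}) = 4
G(21) = mex({0, 1, 2, 3, 5}) = 4
G(22) = mex({1, 2, 6}) = 0
G(23) = mex({0, 1, 2, 3, 4, 6}) = 5
G(24) = mex({0, 1, 2, 3, 4}) = 5
G(25) = mex({0, 1, 3, 4, 7}) = 2
G(26) = mex({0, 1, 3, 4, 5, 7}) = 2
G(27) = mex({0, 1, 3, 5}) = 2
G(28) = mex({0, 1, 2, 5}) = 3
G(29) = mex({0, 1, 2, 4, 5, 6}) = 3
G(30) = mex({1, 2, 4, 6}) = 0
G(31) = mex({0, 1, 2, 3, 4, 6}) = 5
G(32) = mex({1, 2, 3, 4, 7}) = 0
G(33) = mex({0, 3, 7}) = 1
G(34) = mex({0, 2, 3, 5, 7}) = 1
G(35) = mex({0, 2, 3, 5, 6}) = 1
Therefore G(35) = 1.

1


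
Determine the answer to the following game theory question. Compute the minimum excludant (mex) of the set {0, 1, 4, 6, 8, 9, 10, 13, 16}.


Set = {0, 1, 4, 6, 8, 9, 10, 13, 16}
0 is in the set.
1 is in the set.
2 is NOT in the set. This is the mex.
mex = 2

2


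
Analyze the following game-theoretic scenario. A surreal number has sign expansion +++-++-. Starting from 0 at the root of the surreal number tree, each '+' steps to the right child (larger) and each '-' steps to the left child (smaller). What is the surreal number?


Sign expansion: +++-++-
Rule: track bounds (lo, hi), initially (-inf, +inf). On '+', the current value becomes lo and we move to the simplest number in (value, hi): value + 1 if hi = +inf, otherwise the midpoint (value + hi)/2. On '-', the current value becomes hi and we move to value - 1 if lo = -inf, otherwise the midpoint (lo + value)/2.
Start at 0.
Step 1: sign = +, move right. Bounds: (0, +inf). Value = 1
Step 2: sign = +, move right. Bounds: (1, +inf). Value = 2
Step 3: sign = +, move right. Bounds: (2, +inf). Value = 3
Step 4: sign = -, move left. Bounds: (2, 3). Value = 5/2
Step 5: sign = +, move right. Bounds: (5/2, 3). Value = 11/4
Step 6: sign = +, move right. Bounds: (11/4, 3). Value = 23/8
Step 7: sign = -, move left. Bounds: (11/4, 23/8). Value = 45/16
The surreal number with sign expansion +++-++- is 45/16.

45/16


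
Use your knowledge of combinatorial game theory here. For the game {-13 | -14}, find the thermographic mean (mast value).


Game = {-13 | -14}, a switch {a | b} with numbers a > b.
Its thermograph has left wall a - t and right wall b + t, which meet at t = (a - b)/2, where both equal (a + b)/2. So the mast (mean value) is at (a + b)/2.
Mean = (-13 + (-14))/2 = -27/2 = -27/2

-27/2


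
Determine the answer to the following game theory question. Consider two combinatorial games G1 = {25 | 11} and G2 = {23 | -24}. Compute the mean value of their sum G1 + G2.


G1 = {25 | 11}, G2 = {23 | -24}
Each is a switch {a | b} with numbers a > b; its mean value is (a + b)/2, and mean value is additive over game sums: m(G1 + G2) = m(G1) + m(G2).
Mean of G1 = (25 + (11))/2 = 36/2 = 18
Mean of G2 = (23 + (-24))/2 = -1/2 = -1/2
Mean of G1 + G2 = 18 + -1/2 = 35/2

35/2


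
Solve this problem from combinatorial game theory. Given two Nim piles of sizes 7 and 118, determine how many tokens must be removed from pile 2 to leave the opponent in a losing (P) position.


Piles: 7 and 118
Current XOR: 7 XOR 118 = 113 (non-zero, so this is an N-position).
To make the XOR zero, we need to find a move that balances the piles.
For pile 2 (size 118): target = 118 XOR 113 = 7
We reduce pile 2 from 118 to 7.
Tokens removed: 118 - 7 = 111
Verification: 7 XOR 7 = 0

111


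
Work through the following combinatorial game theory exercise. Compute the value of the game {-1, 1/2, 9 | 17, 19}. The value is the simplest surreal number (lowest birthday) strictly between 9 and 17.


Left options: {-1, 1/2, 9}, max = 9
Right options: {17, 19}, min = 17
All options are numbers and max(Left) < min(Right), so by the simplicity theorem the value is the simplest (earliest-born) number strictly between 9 and 17.
Integers 10 through 16 all lie strictly between 9 and 17.
Among integers, the simplest (lowest birthday = smallest |n|; 0 is born on day 0, +-n on day n) is 10.
No non-integer in the interval can be simpler: if x is a non-integer in the interval, then floor(x) or ceil(x) also lies in the interval (the interval contains an integer), and both are proper prefixes of x's sign expansion, i.e. born earlier. So the game value is 10.
Game value = 10

10


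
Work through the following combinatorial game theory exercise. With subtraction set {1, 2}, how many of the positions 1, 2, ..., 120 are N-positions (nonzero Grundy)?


Subtraction set S = {1, 2}, so G(n) = n mod 3.
G(n) = 0 when n is a multiple of 3.
Multiples of 3 in [1, 120]: 40
N-positions (nonzero Grundy) = 120 - 40 = 80

80


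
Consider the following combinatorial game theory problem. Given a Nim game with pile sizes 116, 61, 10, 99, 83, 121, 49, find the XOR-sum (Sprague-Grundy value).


We need the XOR (exclusive or) of all pile sizes.
After XOR-ing pile 1 (size 116): 0 XOR 116 = 116
After XOR-ing pile 2 (size 61): 116 XOR 61 = 73
After XOR-ing pile 3 (size 10): 73 XOR 10 = 67
After XOR-ing pile 4 (size 99): 67 XOR 99 = 32
After XOR-ing pile 5 (size 83): 32 XOR 83 = 115
After XOR-ing pile 6 (size 121): 115 XOR 121 = 10
After XOR-ing pile 7 (size 49): 10 XOR 49 = 59
The Nim-value of this position is 59.

59


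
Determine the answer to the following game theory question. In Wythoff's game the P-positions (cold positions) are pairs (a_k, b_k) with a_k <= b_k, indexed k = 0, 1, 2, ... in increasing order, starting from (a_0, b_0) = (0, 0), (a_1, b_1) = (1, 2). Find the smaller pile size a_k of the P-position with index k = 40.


By Wythoff's theorem, a_k = floor(k * phi) and b_k = floor(k * phi^2) = a_k + k, where phi = (1 + sqrt(5))/2 is the golden ratio.
phi = (1 + sqrt(5))/2 = 1.618034
k = 40
k * phi = 40 * 1.618034 = 64.721360
a_40 = floor(k * phi) = 64

64


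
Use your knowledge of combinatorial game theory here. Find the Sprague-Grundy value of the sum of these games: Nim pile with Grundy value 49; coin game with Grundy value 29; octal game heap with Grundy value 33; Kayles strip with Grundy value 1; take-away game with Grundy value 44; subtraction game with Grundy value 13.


By the Sprague-Grundy theorem, the Grundy value of a sum of games is the XOR of individual Grundy values.
Nim pile: Grundy value = 49. Running XOR: 0 XOR 49 = 49
coin game: Grundy value = 29. Running XOR: 49 XOR 29 = 44
octal game heap: Grundy value = 33. Running XOR: 44 XOR 33 = 13
Kayles strip: Grundy value = 1. Running XOR: 13 XOR 1 = 12
take-away game: Grundy value = 44. Running XOR: 12 XOR 44 = 32
subtraction game: Grundy value = 13. Running XOR: 32 XOR 13 = 45
The combined Grundy value is 45.

45


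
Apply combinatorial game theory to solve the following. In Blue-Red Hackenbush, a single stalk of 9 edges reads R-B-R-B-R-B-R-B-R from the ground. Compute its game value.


Edges (from ground): R-B-R-B-R-B-R-B-R
By Berlekamp's sign-expansion rule, a Blue-Red Hackenbush stalk has the value of the surreal number whose sign sequence is the edge sequence with B -> + and R -> -.
Sign sequence: -+-+-+-+-
Trace the sign expansion in the surreal number tree, starting from 0:
Edge 1: R (sign -) -> bounds (-inf, 0), value = -1
Edge 2: B (sign +) -> bounds (-1, 0), value = -1/2
Edge 3: R (sign -) -> bounds (-1, -1/2), value = -3/4
Edge 4: B (sign +) -> bounds (-3/4, -1/2), value = -5/8
Edge 5: R (sign -) -> bounds (-3/4, -5/8), value = -11/16
Edge 6: B (sign +) -> bounds (-11/16, -5/8), value = -21/32
Edge 7: R (sign -) -> bounds (-11/16, -21/32), value = -43/64
Edge 8: B (sign +) -> bounds (-43/64, -21/32), value = -85/128
Edge 9: R (sign -) -> bounds (-43/64, -85/128), value = -171/256
Game value = -171/256

-171/256


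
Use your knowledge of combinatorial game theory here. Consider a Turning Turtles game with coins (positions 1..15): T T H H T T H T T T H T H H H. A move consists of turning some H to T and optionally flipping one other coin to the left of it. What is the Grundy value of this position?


Coins: T T H H T T H T T T H T H H H
Key fact: a single head at position k behaves exactly like a Nim heap of size k (turning it to T and optionally flipping a coin at j < k corresponds to moving the heap from k to j, or to 0), and heads combine as a disjunctive sum (two heads at the same place would cancel, matching j XOR j = 0). So the Nim-value is the XOR of the 1-indexed positions of the heads.
Face-up positions (1-indexed): [3, 4, 7, 11, 13, 14, 15]
XOR 0 with 3: 0 XOR 3 = 3
XOR 3 with 4: 3 XOR 4 = 7
XOR 7 with 7: 7 XOR 7 = 0
XOR 0 with 11: 0 XOR 11 = 11
XOR 11 with 13: 11 XOR 13 = 6
XOR 6 with 14: 6 XOR 14 = 8
XOR 8 with 15: 8 XOR 15 = 7
Nim-value = 7

7


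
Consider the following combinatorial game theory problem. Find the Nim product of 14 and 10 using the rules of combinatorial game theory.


Nim multiplication is bilinear over XOR: (u XOR v) * w = (u*w) XOR (v*w).
So we split each operand into its bit components and XOR the pairwise Nim products.
14 = 2 + 4 + 8 (as XOR of powers of 2).
10 = 2 + 8 (as XOR of powers of 2).
Using the standard Nim-product table on single bits:
  2*2 = 3,   2*4 = 8,   2*8 = 12,
  4*4 = 6,   4*8 = 11,  8*8 = 13,
and  1*x = x (identity), k*l = l*k (commutative).
Pairwise Nim products:
  2 * 2 = 3
  2 * 8 = 12
  4 * 2 = 8
  4 * 8 = 11
  8 * 2 = 12
  8 * 8 = 13
XOR them: 3 XOR 12 XOR 8 XOR 11 XOR 12 XOR 13 = 13.
Result: 14 * 10 = 13 (in Nim).

13


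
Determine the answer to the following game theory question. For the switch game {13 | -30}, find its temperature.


The game is {13 | -30}, a switch {a | b} with numbers a > b.
Cooling {a | b} by t gives {a - t | b + t}, which stops being hot when a - t = b + t, i.e. at t = (a - b)/2. So the temperature of a switch is (a - b)/2.
Temperature = (Left option - Right option) / 2
= (13 - (-30)) / 2
= 43 / 2
= 43/2

43/2


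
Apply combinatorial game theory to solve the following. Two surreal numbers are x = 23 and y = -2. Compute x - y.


x = 23, y = -2
x - y = 23 - -2 = 25

25


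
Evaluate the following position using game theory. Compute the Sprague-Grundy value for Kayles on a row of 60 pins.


Kayles: a move removes 1 or 2 adjacent pins from a contiguous row.
Removing pins from a row of k leaves two independent rows (a, b) with a + b = k - 1 (one pin) or a + b = k - 2 (two pins); an end removal gives a = 0.
By Sprague-Grundy, G(k) = mex{ G(a) XOR G(b) } over all these splits. G(0) = 0.
G(1): splits (0,0):0^0=0 -> mex({0}) = 1
G(2): splits (0,1):0^1=1 (0,0):0^0=0 -> mex({0, 1}) = 2
G(3): splits (0,2):0^2=2 (1,1):1^1=0 (0,1):0^1=1 -> mex({0, 1, 2}) = 3
G(4): splits (0,3):0^3=3 (1,2):1^2=3 (0,2):0^2=2 (1,1):1^1=0 -> mex({0, 2, 3}) = 1
G(5): splits (0,4):0^1=1 (1,3):1^3=2 (2,2):2^2=0 (0,3):0^3=3 (1,2):1^2=3 -> mex({0, 1, 2, 3}) = 4
G(6) = mex({0, 1, 2, 4}) = 3
G(7) = mex({0, 1, 3, 4, 5}) = 2
G(8) = mex({0, 2, 3, 5, 6}) = 1
G(9) = mex({0, 1, 2, 3, 6, 7}) = 4
G(10) = mex({0, 1, 3, 4, 5, 7}) = 2
G(11) = mex({0, 1, 2, 3, 4, 5}) = 6
G(12) = mex({0, 1, 2, 3, 5, 6, 7}) = 4
G(13) = mex({0, 2, 3, 4, 6, 7}) = 1
G(14) = mex({0, 1, 4, 5, 6, 7}) = 2
G(15) = mex({0, 1, 2, 3, 4, 5, 6}) = 7
G(16) = mex({0, 2, 3, 5, 6, 7}) = 1
G(17) = mex({0, 1, 2, 3, 5, 6, 7}) = 4
G(18) = mex({0, 1, 2, 4, 5, 6}) = 3
G(19) = mex({0, 1, 3, 4, 5, 7}) = 2
G(20) = mex({0, 2, 3, 4, 5, 6, 7}) = 1
G(21) = mex({0, 1, 2, 3, 5, 6, 7}) = 4
G(22) = mex({0, 1, 2, 3, 4, 5, 7}) = 6
G(23) = mex({0, 1, 2, 3, 4, 5, 6}) = 7
G(24) = mex({0, 1, 2, 3, 5, 6, 7}) = 4
G(25) = mex({0, 2, 3, 4, 6, 7}) = 1
G(26) = mex({0, 1, 3, 4, 5, 6, 7}) = 2
G(27) = mex({0, 1, 2, 3, 4, 5, 6, 7}) = 8
G(28) = mex({0, 1, 2, 3, 4, 6, 7, 8}) = 5
G(29) = mex({0, 1, 2, 3, 5, 6, 7, 8, 9}) = 4
G(30) = mex({0, 1, 2, 3, 4, 5, 6, 9, 10}) = 7
G(31) = mex({0, 1, 3, 4, 5, 7, 10, 11}) = 2
G(32) = mex({0, 2, 3, 4, 5, 6, 7, 9, 11}) = 1
G(33) = mex({0, 1, 2, 3, 4, 5, 6, 7, 9, 12}) = 8
G(34) = mex({0, 1, 2, 3, 4, 5, 7, 8, 11, 12}) = 6
G(35) = mex({0, 1, 2, 3, 4, 5, 6, 8, 9, 10, 11}) = 7
G(36) = mex({0, 1, 2, 3, 5, 6, 7, 9, 10}) = 4
G(37) = mex({0, 2, 3, 4, 6, 7, 9, 10, 11, 12}) = 1
G(38) = mex({0, 1, 3, 4, 5, 6, 7, 9, 10, 11, 12}) = 2
G(39) = mex({0, 1, 2, 4, 5, 6, 7, 9, 10, 12, 14}) = 3
G(40) = mex({0, 2, 3, 4, 6, 7, 11, 12, 14}) = 1
G(41) = mex({0, 1, 2, 3, 5, 6, 7, 9, 10, 11, 12}) = 4
G(42) = mex({0, 1, 2, 3, 4, 5, 6, 9, 10}) = 7
G(43) = mex({0, 1, 3, 4, 5, 7, 9, 10, 12, 15}) = 2
G(44) = mex({0, 2, 3, 4, 5, 6, 7, 9, 10, 12, 15}) = 1
G(45) = mex({0, 1, 2, 3, 4, 5, 6, 7, 9, 10, 12, 14}) = 8
G(46) = mex({0, 1, 3, 4, 5, 7, 8, 11, 12, 14}) = 2
G(47) = mex({0, 1, 2, 3, 4, 5, 6, 8, 9, 10, 11, 12}) = 7
G(48) = mex({0, 1, 2, 3, 5, 6, 7, 9, 10}) = 4
G(49) = mex({0, 2, 3, 4, 6, 7, 9, 10, 11, 12, 15}) = 1
G(50) = mex({0, 1, 4, 5, 6, 7, 9, 11, 12, 14, 15}) = 2
G(51) = mex({0, 1, 2, 3, 4, 5, 6, 7, 9, 12, 14, 15}) = 8
G(52) = mex({0, 2, 3, 4, 5, 6, 7, 8, 11, 12, 15}) = 1
G(53) = mex({0, 1, 2, 3, 5, 6, 7, 8, 9, 10, 11, 12}) = 4
G(54) = mex({0, 1, 2, 3, 4, 5, 6, 9, 10}) = 7
G(55) = mex({0, 1, 3, 4, 5, 7, 9, 10, 11, 12}) = 2
G(56) = mex({0, 2, 3, 4, 5, 6, 7, 9, 10, 11, 12, 13, 14}) = 1
G(57) = mex({0, 1, 2, 3, 5, 6, 7, 9, 10, 12, 13, 14, 15}) = 4
G(58) = mex({0, 1, 3, 4, 5, 7, 11, 12, 14, 15}) = 2
G(59) = mex({0, 1, 2, 3, 4, 5, 6, 9, 10, 11, 12, 15}) = 7
G(60) = mex({0, 1, 2, 3, 5, 6, 7, 9, 10}) = 4
Therefore G(60) = 4.

4


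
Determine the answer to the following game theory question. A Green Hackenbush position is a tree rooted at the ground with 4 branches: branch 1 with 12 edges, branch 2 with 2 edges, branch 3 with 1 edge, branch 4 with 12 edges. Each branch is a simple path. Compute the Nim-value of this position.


The tree has 4 branches from the ground vertex.
In Green Hackenbush, the Nim-value of a simple path of length k is k.
Branch 1: length 12, Nim-value = 12
Branch 2: length 2, Nim-value = 2
Branch 3: length 1, Nim-value = 1
Branch 4: length 12, Nim-value = 12
Total Nim-value = XOR of all branch values:
0 XOR 12 = 12
12 XOR 2 = 14
14 XOR 1 = 15
15 XOR 12 = 3
Nim-value of the tree = 3

3


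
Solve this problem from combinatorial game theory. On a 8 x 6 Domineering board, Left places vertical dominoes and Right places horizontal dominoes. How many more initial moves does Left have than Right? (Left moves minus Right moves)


Board is 8 x 6 (rows x cols).
Left (vertical) placements: (rows-1) * cols = 7 * 6 = 42
Right (horizontal) placements: rows * (cols-1) = 8 * 5 = 40
Advantage = Left - Right = 42 - 40 = 2

2


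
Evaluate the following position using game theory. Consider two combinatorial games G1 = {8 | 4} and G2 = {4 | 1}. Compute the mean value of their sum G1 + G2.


G1 = {8 | 4}, G2 = {4 | 1}
Each is a switch {a | b} with numbers a > b; its mean value is (a + b)/2, and mean value is additive over game sums: m(G1 + G2) = m(G1) + m(G2).
Mean of G1 = (8 + (4))/2 = 12/2 = 6
Mean of G2 = (4 + (1))/2 = 5/2 = 5/2
Mean of G1 + G2 = 6 + 5/2 = 17/2

17/2


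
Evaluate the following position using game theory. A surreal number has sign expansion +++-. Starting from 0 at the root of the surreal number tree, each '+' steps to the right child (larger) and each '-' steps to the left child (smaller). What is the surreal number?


Sign expansion: +++-
Rule: track bounds (lo, hi), initially (-inf, +inf). On '+', the current value becomes lo and we move to the simplest number in (value, hi): value + 1 if hi = +inf, otherwise the midpoint (value + hi)/2. On '-', the current value becomes hi and we move to value - 1 if lo = -inf, otherwise the midpoint (lo + value)/2.
Start at 0.
Step 1: sign = +, move right. Bounds: (0, +inf). Value = 1
Step 2: sign = +, move right. Bounds: (1, +inf). Value = 2
Step 3: sign = +, move right. Bounds: (2, +inf). Value = 3
Step 4: sign = -, move left. Bounds: (2, 3). Value = 5/2
The surreal number with sign expansion +++- is 5/2.

5/2


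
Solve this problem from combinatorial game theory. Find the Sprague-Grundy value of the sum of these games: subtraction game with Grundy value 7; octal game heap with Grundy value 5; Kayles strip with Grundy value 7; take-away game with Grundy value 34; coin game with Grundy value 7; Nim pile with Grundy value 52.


By the Sprague-Grundy theorem, the Grundy value of a sum of games is the XOR of individual Grundy values.
subtraction game: Grundy value = 7. Running XOR: 0 XOR 7 = 7
octal game heap: Grundy value = 5. Running XOR: 7 XOR 5 = 2
Kayles strip: Grundy value = 7. Running XOR: 2 XOR 7 = 5
take-away game: Grundy value = 34. Running XOR: 5 XOR 34 = 39
coin game: Grundy value = 7. Running XOR: 39 XOR 7 = 32
Nim pile: Grundy value = 52. Running XOR: 32 XOR 52 = 20
The combined Grundy value is 20.

20


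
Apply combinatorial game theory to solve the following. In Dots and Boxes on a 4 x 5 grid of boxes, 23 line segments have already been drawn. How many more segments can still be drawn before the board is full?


Grid: 4 x 5 boxes, i.e. 5 rows and 6 columns of dots.
Horizontal edges: (rows + 1) * cols = 5 * 5 = 25
Vertical edges: rows * (cols + 1) = 4 * 6 = 24
Total edges: 25 + 24 = 49
Edges drawn: 23
Remaining: 49 - 23 = 26

26


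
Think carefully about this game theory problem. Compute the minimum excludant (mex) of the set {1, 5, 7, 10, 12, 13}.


Set = {1, 5, 7, 10, 12, 13}
0 is NOT in the set. This is the mex.
mex = 0

0


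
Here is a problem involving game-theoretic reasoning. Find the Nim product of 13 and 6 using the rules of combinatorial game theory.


Nim multiplication is bilinear over XOR: (u XOR v) * w = (u*w) XOR (v*w).
So we split each operand into its bit components and XOR the pairwise Nim products.
13 = 1 + 4 + 8 (as XOR of powers of 2).
6 = 2 + 4 (as XOR of powers of 2).
Using the standard Nim-product table on single bits:
  2*2 = 3,   2*4 = 8,   2*8 = 12,
  4*4 = 6,   4*8 = 11,  8*8 = 13,
and  1*x = x (identity), k*l = l*k (commutative).
Pairwise Nim products:
  1 * 2 = 2
  1 * 4 = 4
  4 * 2 = 8
  4 * 4 = 6
  8 * 2 = 12
  8 * 4 = 11
XOR them: 2 XOR 4 XOR 8 XOR 6 XOR 12 XOR 11 = 15.
Result: 13 * 6 = 15 (in Nim).

15


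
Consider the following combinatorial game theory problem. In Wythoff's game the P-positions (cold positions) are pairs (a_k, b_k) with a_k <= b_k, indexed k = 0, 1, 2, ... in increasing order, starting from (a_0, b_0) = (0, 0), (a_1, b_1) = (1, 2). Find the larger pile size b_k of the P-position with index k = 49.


By Wythoff's theorem, a_k = floor(k * phi) and b_k = floor(k * phi^2) = a_k + k, where phi = (1 + sqrt(5))/2 is the golden ratio.
phi = (1 + sqrt(5))/2 = 1.618034
phi^2 = phi + 1 = 2.618034
k = 49
k * phi^2 = 49 * 2.618034 = 128.283665
b_49 = floor(k * phi^2) = 128 (check: a_49 + k = 79 + 49 = 128)

128


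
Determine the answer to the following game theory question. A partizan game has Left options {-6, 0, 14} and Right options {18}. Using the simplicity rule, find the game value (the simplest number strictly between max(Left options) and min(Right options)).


Left options: {-6, 0, 14}, max = 14
Right options: {18}, min = 18
All options are numbers and max(Left) < min(Right), so by the simplicity theorem the value is the simplest (earliest-born) number strictly between 14 and 18.
Integers 15 through 17 all lie strictly between 14 and 18.
Among integers, the simplest (lowest birthday = smallest |n|; 0 is born on day 0, +-n on day n) is 15.
No non-integer in the interval can be simpler: if x is a non-integer in the interval, then floor(x) or ceil(x) also lies in the interval (the interval contains an integer), and both are proper prefixes of x's sign expansion, i.e. born earlier. So the game value is 15.
Game value = 15

15


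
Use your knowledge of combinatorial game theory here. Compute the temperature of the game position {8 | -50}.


The game is {8 | -50}, a switch {a | b} with numbers a > b.
Cooling {a | b} by t gives {a - t | b + t}, which stops being hot when a - t = b + t, i.e. at t = (a - b)/2. So the temperature of a switch is (a - b)/2.
Temperature = (Left option - Right option) / 2
= (8 - (-50)) / 2
= 58 / 2
= 29

29


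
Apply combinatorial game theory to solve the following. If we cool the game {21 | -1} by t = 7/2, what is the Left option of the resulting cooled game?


Original game: {21 | -1} (a switch {a | b} with a > b).
Cooling by t (for t below the temperature (a - b)/2 = 11) taxes each move by t: {a | b} cooled by t is {a - t | b + t}.
Cooling amount: t = 7/2
Cooled Left option: 21 - 7/2 = 35/2
Cooled Right option: -1 + 7/2 = 5/2
Cooled game: {35/2 | 5/2}
Left option = 35/2

35/2


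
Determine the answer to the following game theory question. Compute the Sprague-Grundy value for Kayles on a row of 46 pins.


Kayles: a move removes 1 or 2 adjacent pins from a contiguous row.
Removing pins from a row of k leaves two independent rows (a, b) with a + b = k - 1 (one pin) or a + b = k - 2 (two pins); an end removal gives a = 0.
By Sprague-Grundy, G(k) = mex{ G(a) XOR G(b) } over all these splits. G(0) = 0.
G(1): splits (0,0):0^0=0 -> mex({0}) = 1
G(2): splits (0,1):0^1=1 (0,0):0^0=0 -> mex({0, 1}) = 2
G(3): splits (0,2):0^2=2 (1,1):1^1=0 (0,1):0^1=1 -> mex({0, 1, 2}) = 3
G(4): splits (0,3):0^3=3 (1,2):1^2=3 (0,2):0^2=2 (1,1):1^1=0 -> mex({0, 2, 3}) = 1
G(5): splits (0,4):0^1=1 (1,3):1^3=2 (2,2):2^2=0 (0,3):0^3=3 (1,2):1^2=3 -> mex({0, 1, 2, 3}) = 4
G(6) = mex({0, 1, 2, 4}) = 3
G(7) = mex({0, 1, 3, 4, 5}) = 2
G(8) = mex({0, 2, 3, 5, 6}) = 1
G(9) = mex({0, 1, 2, 3, 6, 7}) = 4
G(10) = mex({0, 1, 3, 4, 5, 7}) = 2
G(11) = mex({0, 1, 2, 3, 4, 5}) = 6
G(12) = mex({0, 1, 2, 3, 5, 6, 7}) = 4
G(13) = mex({0, 2, 3, 4, 6, 7}) = 1
G(14) = mex({0, 1, 4, 5, 6, 7}) = 2
G(15) = mex({0, 1, 2, 3, 4, 5, 6}) = 7
G(16) = mex({0, 2, 3, 5, 6, 7}) = 1
G(17) = mex({0, 1, 2, 3, 5, 6, 7}) = 4
G(18) = mex({0, 1, 2, 4, 5, 6}) = 3
G(19) = mex({0, 1, 3, 4, 5, 7}) = 2
G(20) = mex({0, 2, 3, 4, 5, 6, 7}) = 1
G(21) = mex({0, 1, 2, 3, 5, 6, 7}) = 4
G(22) = mex({0, 1, 2, 3, 4, 5, 7}) = 6
G(23) = mex({0, 1, 2, 3, 4, 5, 6}) = 7
G(24) = mex({0, 1, 2, 3, 5, 6, 7}) = 4
G(25) = mex({0, 2, 3, 4, 6, 7}) = 1
G(26) = mex({0, 1, 3, 4, 5, 6, 7}) = 2
G(27) = mex({0, 1, 2, 3, 4, 5, 6, 7}) = 8
G(28) = mex({0, 1, 2, 3, 4, 6, 7, 8}) = 5
G(29) = mex({0, 1, 2, 3, 5, 6, 7, 8, 9}) = 4
G(30) = mex({0, 1, 2, 3, 4, 5, 6, 9, 10}) = 7
G(31) = mex({0, 1, 3, 4, 5, 7, 10, 11}) = 2
G(32) = mex({0, 2, 3, 4, 5, 6, 7, 9, 11}) = 1
G(33) = mex({0, 1, 2, 3, 4, 5, 6, 7, 9, 12}) = 8
G(34) = mex({0, 1, 2, 3, 4, 5, 7, 8, 11, 12}) = 6
G(35) = mex({0, 1, 2, 3, 4, 5, 6, 8, 9, 10, 11}) = 7
G(36) = mex({0, 1, 2, 3, 5, 6, 7, 9, 10}) = 4
G(37) = mex({0, 2, 3, 4, 6, 7, 9, 10, 11, 12}) = 1
G(38) = mex({0, 1, 3, 4, 5, 6, 7, 9, 10, 11, 12}) = 2
G(39) = mex({0, 1, 2, 4, 5, 6, 7, 9, 10, 12, 14}) = 3
G(40) = mex({0, 2, 3, 4, 6, 7, 11, 12, 14}) = 1
G(41) = mex({0, 1, 2, 3, 5, 6, 7, 9, 10, 11, 12}) = 4
G(42) = mex({0, 1, 2, 3, 4, 5, 6, 9, 10}) = 7
G(43) = mex({0, 1, 3, 4, 5, 7, 9, 10, 12, 15}) = 2
G(44) = mex({0, 2, 3, 4, 5, 6, 7, 9, 10, 12, 15}) = 1
G(45) = mex({0, 1, 2, 3, 4, 5, 6, 7, 9, 10, 12, 14}) = 8
G(46) = mex({0, 1, 3, 4, 5, 7, 8, 11, 12, 14}) = 2
Therefore G(46) = 2.

2


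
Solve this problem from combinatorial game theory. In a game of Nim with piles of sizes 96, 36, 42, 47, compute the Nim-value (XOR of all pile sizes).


We need the XOR (exclusive or) of all pile sizes.
After XOR-ing pile 1 (size 96): 0 XOR 96 = 96
After XOR-ing pile 2 (size 36): 96 XOR 36 = 68
After XOR-ing pile 3 (size 42): 68 XOR 42 = 110
After XOR-ing pile 4 (size 47): 110 XOR 47 = 65
The Nim-value of this position is 65.

65


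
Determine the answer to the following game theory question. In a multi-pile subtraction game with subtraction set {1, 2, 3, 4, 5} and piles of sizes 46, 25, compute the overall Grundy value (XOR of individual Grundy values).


Subtraction set: {1, 2, 3, 4, 5}
For this subtraction set, G(n) = n mod 6 (period = max + 1 = 6).
Pile 1 (size 46): G(46) = 46 mod 6 = 4
Pile 2 (size 25): G(25) = 25 mod 6 = 1
Total Grundy value = XOR of all: 4 XOR 1 = 5

5


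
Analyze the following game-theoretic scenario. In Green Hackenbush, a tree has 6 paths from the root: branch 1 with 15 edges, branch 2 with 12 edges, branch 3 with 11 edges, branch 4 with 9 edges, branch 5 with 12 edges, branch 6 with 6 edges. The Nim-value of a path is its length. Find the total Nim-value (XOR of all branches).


The tree has 6 branches from the ground vertex.
In Green Hackenbush, the Nim-value of a simple path of length k is k.
Branch 1: length 15, Nim-value = 15
Branch 2: length 12, Nim-value = 12
Branch 3: length 11, Nim-value = 11
Branch 4: length 9, Nim-value = 9
Branch 5: length 12, Nim-value = 12
Branch 6: length 6, Nim-value = 6
Total Nim-value = XOR of all branch values:
0 XOR 15 = 15
15 XOR 12 = 3
3 XOR 11 = 8
8 XOR 9 = 1
1 XOR 12 = 13
13 XOR 6 = 11
Nim-value of the tree = 11

11


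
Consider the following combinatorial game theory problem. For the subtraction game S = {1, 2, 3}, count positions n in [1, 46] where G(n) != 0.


Subtraction set S = {1, 2, 3}, so G(n) = n mod 4.
G(n) = 0 when n is a multiple of 4.
Multiples of 4 in [1, 46]: 11
N-positions (nonzero Grundy) = 46 - 11 = 35

35


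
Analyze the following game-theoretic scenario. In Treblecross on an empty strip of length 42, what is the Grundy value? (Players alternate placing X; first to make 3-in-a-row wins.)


Treblecross: place X on empty cells; 3-in-a-row wins.
Playing within two cells of an existing X lets the opponent win at once, so sensible play treats the cells i-2..i+2 around each X as dead. The player left with no safe cell loses, so this is a normal-play take-away game on strips of safe cells.
Placing X at cell i (0-indexed) of a strip of k safe cells leaves independent strips of sizes max(0, i-2) and max(0, k-i-3). Hence G(k) = mex{ G(max(0,i-2)) XOR G(max(0,k-i-3)) : 0 <= i < k }, with G(0) = 0.
G(1): splits (0,0):0^0=0 -> mex({0}) = 1
G(2): splits (0,0):0^0=0 -> mex({0}) = 1
G(3): splits (0,0):0^0=0 -> mex({0}) = 1
G(4): splits (0,1):0^1=1 (0,0):0^0=0 -> mex({0, 1}) = 2
G(5): splits (0,2):0^1=1 (0,1):0^1=1 (0,0):0^0=0 -> mex({0, 1}) = 2
G(6) = mex({1}) = 0
G(7) = mex({0, 1, 2}) = 3
G(8) = mex({0, 1, 2}) = 3
G(9) = mex({0, 2}) = 1
G(10) = mex({0, 2, 3}) = 1
G(11) = mex({0, 3}) = 1
G(12) = mex({1, 3}) = 0
G(13) = mex({0, 1, 2, 3}) = 4
G(14) = mex({0, 1, 2}) = 3
G(15) = mex({0, 1, 2}) = 3
G(16) = mex({0, 1, 2, 4}) = 3
G(17) = mex({0, 1, 3, 4}) = 2
G(18) = mex({0, 1, 3, 4}) = 2
G(19) = mex({0, 1, 3, 5}) = 2
G(20) = mex({0, 1, 2, 3, 5}) = 4
G(21) = mex({0, 1, 2, 3, 5}) = 4
G(22) = mex({1, 2, 6}) = 0
G(23) = mex({0, 1, 2, 3, 4, 6}) = 5
G(24) = mex({0, 1, 2, 3, 4}) = 5
G(25) = mex({0, 1, 3, 4, 7}) = 2
G(26) = mex({0, 1, 3, 4, 5, 7}) = 2
G(27) = mex({0, 1, 3, 5}) = 2
G(28) = mex({0, 1, 2, 5}) = 3
G(29) = mex({0, 1, 2, 4, 5, 6}) = 3
G(30) = mex({1, 2, 4, 6}) = 0
G(31) = mex({0, 1, 2, 3, 4, 6}) = 5
G(32) = mex({1, 2, 3, 4, 7}) = 0
G(33) = mex({0, 3, 7}) = 1
G(34) = mex({0, 2, 3, 5, 7}) = 1
G(35) = mex({0, 2, 3, 5, 6}) = 1
G(36) = mex({0, 1, 2, 5, 6}) = 3
G(37) = mex({0, 1, 2, 4, 5, 6}) = 3
G(38) = mex({0, 1, 2, 4}) = 3
G(39) = mex({0, 1, 2, 3, 4, 7}) = 5
G(40) = mex({0, 1, 2, 3, 4, 5, 7}) = 6
G(41) = mex({0, 1, 2, 3, 5, 7}) = 4
G(42) = mex({0, 1, 2, 3, 5, 6, 7}) = 4
Therefore G(42) = 4.

4


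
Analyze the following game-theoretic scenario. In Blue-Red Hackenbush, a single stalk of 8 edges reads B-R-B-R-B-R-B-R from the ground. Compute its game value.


Edges (from ground): B-R-B-R-B-R-B-R
By Berlekamp's sign-expansion rule, a Blue-Red Hackenbush stalk has the value of the surreal number whose sign sequence is the edge sequence with B -> + and R -> -.
Sign sequence: +-+-+-+-
Trace the sign expansion in the surreal number tree, starting from 0:
Edge 1: B (sign +) -> bounds (0, +inf), value = 1
Edge 2: R (sign -) -> bounds (0, 1), value = 1/2
Edge 3: B (sign +) -> bounds (1/2, 1), value = 3/4
Edge 4: R (sign -) -> bounds (1/2, 3/4), value = 5/8
Edge 5: B (sign +) -> bounds (5/8, 3/4), value = 11/16
Edge 6: R (sign -) -> bounds (5/8, 11/16), value = 21/32
Edge 7: B (sign +) -> bounds (21/32, 11/16), value = 43/64
Edge 8: R (sign -) -> bounds (21/32, 43/64), value = 85/128
Game value = 85/128

85/128


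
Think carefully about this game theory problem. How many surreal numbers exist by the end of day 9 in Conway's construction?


Day 0: {|} = 0 is born. Count = 1.
Day n: the number of surreal numbers born by day n is 2^(n+1) - 1.
By day 0: 2^1 - 1 = 1
By day 1: 2^2 - 1 = 3
By day 2: 2^3 - 1 = 7
By day 3: 2^4 - 1 = 15
By day 4: 2^5 - 1 = 31
By day 5: 2^6 - 1 = 63
By day 6: 2^7 - 1 = 127
By day 7: 2^8 - 1 = 255
By day 8: 2^9 - 1 = 511
By day 9: 2^10 - 1 = 1023
By day 9: 1023 surreal numbers.

1023


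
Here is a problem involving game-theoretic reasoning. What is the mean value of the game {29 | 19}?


Game = {29 | 19}, a switch {a | b} with numbers a > b.
Its thermograph has left wall a - t and right wall b + t, which meet at t = (a - b)/2, where both equal (a + b)/2. So the mast (mean value) is at (a + b)/2.
Mean = (29 + (19))/2 = 48/2 = 24

24


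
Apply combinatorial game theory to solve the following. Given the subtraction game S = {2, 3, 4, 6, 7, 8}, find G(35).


The subtraction set is S = {2, 3, 4, 6, 7, 8}.
G(k) = mex{ G(k - s) : s in S, s <= k }. We compute iteratively: G(0) = 0.
G(1) = mex({}) = 0
G(2) = mex({0}) = 1
G(3) = mex({0}) = 1
G(4) = mex({0, 1}) = 2
G(5) = mex({0, 1}) = 2
G(6) = mex({0, 1, 2}) = 3
G(7) = mex({0, 1, 2}) = 3
G(8) = mex({0, 1, 2, 3}) = 4
G(9) = mex({0, 1, 2, 3}) = 4
G(10) = mex({1, 2, 3, 4}) = 0
G(11) = mex({1, 2, 3, 4}) = 0
G(12) = mex({0, 2, 3, 4}) = 1
G(13) = mex({0, 2, 3, 4}) = 1
G(14) = mex({0, 1, 3, 4}) = 2
G(15) = mex({0, 1, 3, 4}) = 2
G(16) = mex({0, 1, 2, 4}) = 3
G(17) = mex({0, 1, 2, 4}) = 3
Observe that G(10)..G(17) = 0, 0, 1, 1, 2, 2, 3, 3 repeats G(0)..G(7) = 0, 0, 1, 1, 2, 2, 3, 3.
For k >= max(S) = 8, G(k) is determined by the previous 8 values G(k-8)..G(k-1); a window of 8 consecutive values has recurred shifted by 10, so by induction G(k + 10) = G(k) for all k >= 0: the sequence is periodic from the start with period 10.
One period: G(0..9) = 0, 0, 1, 1, 2, 2, 3, 3, 4, 4.
35 mod 10 = 5, so G(35) = G(5) = 2.

2


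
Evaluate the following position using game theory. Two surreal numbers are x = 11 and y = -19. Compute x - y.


x = 11, y = -19
x - y = 11 - -19 = 30

30


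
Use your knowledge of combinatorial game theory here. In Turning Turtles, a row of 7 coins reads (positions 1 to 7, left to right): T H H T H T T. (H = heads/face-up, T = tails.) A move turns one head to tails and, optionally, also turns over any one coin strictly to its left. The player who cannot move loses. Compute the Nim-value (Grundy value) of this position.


Coins: T H H T H T T
Key fact: a single head at position k behaves exactly like a Nim heap of size k (turning it to T and optionally flipping a coin at j < k corresponds to moving the heap from k to j, or to 0), and heads combine as a disjunctive sum (two heads at the same place would cancel, matching j XOR j = 0). So the Nim-value is the XOR of the 1-indexed positions of the heads.
Face-up positions (1-indexed): [2, 3, 5]
XOR 0 with 2: 0 XOR 2 = 2
XOR 2 with 3: 2 XOR 3 = 1
XOR 1 with 5: 1 XOR 5 = 4
Nim-value = 4

4


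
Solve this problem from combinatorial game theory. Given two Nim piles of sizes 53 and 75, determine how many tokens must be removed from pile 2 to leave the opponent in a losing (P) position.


Piles: 53 and 75
Current XOR: 53 XOR 75 = 126 (non-zero, so this is an N-position).
To make the XOR zero, we need to find a move that balances the piles.
For pile 2 (size 75): target = 75 XOR 126 = 53
We reduce pile 2 from 75 to 53.
Tokens removed: 75 - 53 = 22
Verification: 53 XOR 53 = 0

22


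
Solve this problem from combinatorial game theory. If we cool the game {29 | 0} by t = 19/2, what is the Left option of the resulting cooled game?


Original game: {29 | 0} (a switch {a | b} with a > b).
Cooling by t (for t below the temperature (a - b)/2 = 29/2) taxes each move by t: {a | b} cooled by t is {a - t | b + t}.
Cooling amount: t = 19/2
Cooled Left option: 29 - 19/2 = 39/2
Cooled Right option: 0 + 19/2 = 19/2
Cooled game: {39/2 | 19/2}
Left option = 39/2

39/2


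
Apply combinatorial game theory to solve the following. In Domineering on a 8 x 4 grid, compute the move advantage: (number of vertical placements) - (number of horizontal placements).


Board is 8 x 4 (rows x cols).
Left (vertical) placements: (rows-1) * cols = 7 * 4 = 28
Right (horizontal) placements: rows * (cols-1) = 8 * 3 = 24
Advantage = Left - Right = 28 - 24 = 4

4


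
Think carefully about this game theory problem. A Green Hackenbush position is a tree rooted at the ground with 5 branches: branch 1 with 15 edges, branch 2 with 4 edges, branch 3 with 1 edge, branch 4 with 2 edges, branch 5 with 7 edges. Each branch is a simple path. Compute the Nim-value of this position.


The tree has 5 branches from the ground vertex.
In Green Hackenbush, the Nim-value of a simple path of length k is k.
Branch 1: length 15, Nim-value = 15
Branch 2: length 4, Nim-value = 4
Branch 3: length 1, Nim-value = 1
Branch 4: length 2, Nim-value = 2
Branch 5: length 7, Nim-value = 7
Total Nim-value = XOR of all branch values:
0 XOR 15 = 15
15 XOR 4 = 11
11 XOR 1 = 10
10 XOR 2 = 8
8 XOR 7 = 15
Nim-value of the tree = 15

15


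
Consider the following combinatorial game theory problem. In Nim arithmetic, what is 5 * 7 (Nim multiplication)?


Nim multiplication is bilinear over XOR: (u XOR v) * w = (u*w) XOR (v*w).
So we split each operand into its bit components and XOR the pairwise Nim products.
5 = 1 + 4 (as XOR of powers of 2).
7 = 1 + 2 + 4 (as XOR of powers of 2).
Using the standard Nim-product table on single bits:
  2*2 = 3,   2*4 = 8,   2*8 = 12,
  4*4 = 6,   4*8 = 11,  8*8 = 13,
and  1*x = x (identity), k*l = l*k (commutative).
Pairwise Nim products:
  1 * 1 = 1
  1 * 2 = 2
  1 * 4 = 4
  4 * 1 = 4
  4 * 2 = 8
  4 * 4 = 6
XOR them: 1 XOR 2 XOR 4 XOR 4 XOR 8 XOR 6 = 13.
Result: 5 * 7 = 13 (in Nim).

13


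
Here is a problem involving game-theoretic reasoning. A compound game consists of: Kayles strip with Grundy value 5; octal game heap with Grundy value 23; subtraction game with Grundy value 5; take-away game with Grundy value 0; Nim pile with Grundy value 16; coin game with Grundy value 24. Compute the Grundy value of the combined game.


By the Sprague-Grundy theorem, the Grundy value of a sum of games is the XOR of individual Grundy values.
Kayles strip: Grundy value = 5. Running XOR: 0 XOR 5 = 5
octal game heap: Grundy value = 23. Running XOR: 5 XOR 23 = 18
subtraction game: Grundy value = 5. Running XOR: 18 XOR 5 = 23
take-away game: Grundy value = 0. Running XOR: 23 XOR 0 = 23
Nim pile: Grundy value = 16. Running XOR: 23 XOR 16 = 7
coin game: Grundy value = 24. Running XOR: 7 XOR 24 = 31
The combined Grundy value is 31.

31


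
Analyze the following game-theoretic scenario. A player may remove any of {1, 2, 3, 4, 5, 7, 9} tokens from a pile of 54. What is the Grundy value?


The subtraction set is S = {1, 2, 3, 4, 5, 7, 9}.
G(k) = mex{ G(k - s) : s in S, s <= k }. We compute iteratively: G(0) = 0.
G(1) = mex({0}) = 1
G(2) = mex({0, 1}) = 2
G(3) = mex({0, 1, 2}) = 3
G(4) = mex({0, 1, 2, 3}) = 4
G(5) = mex({0, 1, 2, 3, 4}) = 5
G(6) = mex({1, 2, 3, 4, 5}) = 0
G(7) = mex({0, 2, 3, 4, 5}) = 1
G(8) = mex({0, 1, 3, 4, 5}) = 2
G(9) = mex({0, 1, 2, 4, 5}) = 3
G(10) = mex({0, 1, 2, 3, 5}) = 4
G(11) = mex({0, 1, 2, 3, 4}) = 5
G(12) = mex({1, 2, 3, 4, 5}) = 0
G(13) = mex({0, 2, 3, 4, 5}) = 1
G(14) = mex({0, 1, 3, 4, 5}) = 2
Observe that G(6)..G(14) = 0, 1, 2, 3, 4, 5, 0, 1, 2 repeats G(0)..G(8) = 0, 1, 2, 3, 4, 5, 0, 1, 2.
For k >= max(S) = 9, G(k) is determined by the previous 9 values G(k-9)..G(k-1); a window of 9 consecutive values has recurred shifted by 6, so by induction G(k + 6) = G(k) for all k >= 0: the sequence is periodic from the start with period 6.
One period: G(0..5) = 0, 1, 2, 3, 4, 5.
54 mod 6 = 0, so G(54) = G(0) = 0.

0


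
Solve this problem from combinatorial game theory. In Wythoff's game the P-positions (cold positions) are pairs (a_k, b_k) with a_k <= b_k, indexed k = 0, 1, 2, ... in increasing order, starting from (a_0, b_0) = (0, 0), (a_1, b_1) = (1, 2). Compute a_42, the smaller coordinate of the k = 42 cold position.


By Wythoff's theorem, a_k = floor(k * phi) and b_k = floor(k * phi^2) = a_k + k, where phi = (1 + sqrt(5))/2 is the golden ratio.
phi = (1 + sqrt(5))/2 = 1.618034
k = 42
k * phi = 42 * 1.618034 = 67.957428
a_42 = floor(k * phi) = 67

67


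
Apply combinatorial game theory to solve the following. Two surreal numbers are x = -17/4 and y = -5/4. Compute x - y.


x = -17/4, y = -5/4
Converting to common denominator: 4
x = -17/4, y = -5/4
x - y = -17/4 - -5/4 = -3

-3
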